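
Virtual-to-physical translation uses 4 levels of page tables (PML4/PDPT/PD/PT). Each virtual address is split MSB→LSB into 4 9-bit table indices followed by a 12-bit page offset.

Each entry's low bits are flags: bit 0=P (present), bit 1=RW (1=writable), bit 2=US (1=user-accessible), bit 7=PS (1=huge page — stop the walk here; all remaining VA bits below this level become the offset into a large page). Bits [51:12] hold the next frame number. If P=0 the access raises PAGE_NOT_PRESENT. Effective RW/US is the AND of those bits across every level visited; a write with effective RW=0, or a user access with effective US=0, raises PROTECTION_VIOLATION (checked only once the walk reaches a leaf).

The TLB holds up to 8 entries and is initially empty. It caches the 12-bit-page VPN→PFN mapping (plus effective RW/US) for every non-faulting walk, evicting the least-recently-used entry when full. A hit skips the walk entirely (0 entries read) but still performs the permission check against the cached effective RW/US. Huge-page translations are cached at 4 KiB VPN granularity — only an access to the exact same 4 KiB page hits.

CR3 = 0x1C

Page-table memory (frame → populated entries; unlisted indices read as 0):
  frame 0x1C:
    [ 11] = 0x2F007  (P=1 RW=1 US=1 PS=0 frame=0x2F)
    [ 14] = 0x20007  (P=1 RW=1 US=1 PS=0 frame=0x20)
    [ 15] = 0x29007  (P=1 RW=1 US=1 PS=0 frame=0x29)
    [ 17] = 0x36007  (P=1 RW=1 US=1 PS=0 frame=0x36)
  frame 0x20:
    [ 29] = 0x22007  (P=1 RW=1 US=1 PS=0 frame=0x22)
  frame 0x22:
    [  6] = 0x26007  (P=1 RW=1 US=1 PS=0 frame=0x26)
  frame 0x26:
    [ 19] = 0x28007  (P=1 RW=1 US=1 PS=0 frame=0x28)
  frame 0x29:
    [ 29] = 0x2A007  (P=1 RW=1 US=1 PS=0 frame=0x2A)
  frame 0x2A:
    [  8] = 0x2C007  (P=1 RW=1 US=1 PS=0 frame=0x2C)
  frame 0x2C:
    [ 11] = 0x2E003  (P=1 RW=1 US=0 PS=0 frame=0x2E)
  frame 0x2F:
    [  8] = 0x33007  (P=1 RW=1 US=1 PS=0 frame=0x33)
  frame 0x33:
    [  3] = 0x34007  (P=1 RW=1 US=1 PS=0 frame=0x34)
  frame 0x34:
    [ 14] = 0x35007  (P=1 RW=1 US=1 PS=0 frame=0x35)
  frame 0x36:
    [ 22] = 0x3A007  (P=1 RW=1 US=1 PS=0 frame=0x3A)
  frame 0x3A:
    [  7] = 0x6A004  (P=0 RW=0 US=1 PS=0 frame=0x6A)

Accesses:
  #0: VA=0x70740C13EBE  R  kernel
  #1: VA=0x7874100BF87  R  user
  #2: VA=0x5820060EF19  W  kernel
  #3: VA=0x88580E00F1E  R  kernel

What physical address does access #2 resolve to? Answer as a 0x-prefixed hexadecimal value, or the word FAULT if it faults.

Trace:
#0 VA=0x70740C13EBE (r,kernel):
  L0: frame=0x1C idx=14 entry=0x20007 [P=1 RW=1 US=1 PS=0]
  L1: frame=0x20 idx=29 entry=0x22007 [P=1 RW=1 US=1 PS=0]
  L2: frame=0x22 idx=6 entry=0x26007 [P=1 RW=1 US=1 PS=0]
  L3: frame=0x26 idx=19 entry=0x28007 [P=1 RW=1 US=1 PS=0]
  ✓ 0x28EBE  — 4 lookups
#1 VA=0x7874100BF87 (r,user):
  L0: frame=0x1C idx=15 entry=0x29007 [P=1 RW=1 US=1 PS=0]
  L1: frame=0x29 idx=29 entry=0x2A007 [P=1 RW=1 US=1 PS=0]
  L2: frame=0x2A idx=8 entry=0x2C007 [P=1 RW=1 US=1 PS=0]
  L3: frame=0x2C idx=11 entry=0x2E003 [P=1 RW=1 US=0 PS=0]
  → PROTECTION_VIOLATION  (4 entries read)
#2 VA=0x5820060EF19 (w,kernel):
  L0: frame=0x1C idx=11 entry=0x2F007 [P=1 RW=1 US=1 PS=0]
  L1: frame=0x2F idx=8 entry=0x33007 [P=1 RW=1 US=1 PS=0]
  L2: frame=0x33 idx=3 entry=0x34007 [P=1 RW=1 US=1 PS=0]
  L3: frame=0x34 idx=14 entry=0x35007 [P=1 RW=1 US=1 PS=0]
  ✓ 0x35F19  — 4 lookups
#3 VA=0x88580E00F1E (r,kernel):
  L0: frame=0x1C idx=17 entry=0x36007 [P=1 RW=1 US=1 PS=0]
  L1: frame=0x36 idx=22 entry=0x3A007 [P=1 RW=1 US=1 PS=0]
  L2: frame=0x3A idx=7 entry=0x6A004 [P=0 RW=0 US=1 PS=0]
  → PAGE_NOT_PRESENT  (3 entries read)

Access #2 PA: 0x35F19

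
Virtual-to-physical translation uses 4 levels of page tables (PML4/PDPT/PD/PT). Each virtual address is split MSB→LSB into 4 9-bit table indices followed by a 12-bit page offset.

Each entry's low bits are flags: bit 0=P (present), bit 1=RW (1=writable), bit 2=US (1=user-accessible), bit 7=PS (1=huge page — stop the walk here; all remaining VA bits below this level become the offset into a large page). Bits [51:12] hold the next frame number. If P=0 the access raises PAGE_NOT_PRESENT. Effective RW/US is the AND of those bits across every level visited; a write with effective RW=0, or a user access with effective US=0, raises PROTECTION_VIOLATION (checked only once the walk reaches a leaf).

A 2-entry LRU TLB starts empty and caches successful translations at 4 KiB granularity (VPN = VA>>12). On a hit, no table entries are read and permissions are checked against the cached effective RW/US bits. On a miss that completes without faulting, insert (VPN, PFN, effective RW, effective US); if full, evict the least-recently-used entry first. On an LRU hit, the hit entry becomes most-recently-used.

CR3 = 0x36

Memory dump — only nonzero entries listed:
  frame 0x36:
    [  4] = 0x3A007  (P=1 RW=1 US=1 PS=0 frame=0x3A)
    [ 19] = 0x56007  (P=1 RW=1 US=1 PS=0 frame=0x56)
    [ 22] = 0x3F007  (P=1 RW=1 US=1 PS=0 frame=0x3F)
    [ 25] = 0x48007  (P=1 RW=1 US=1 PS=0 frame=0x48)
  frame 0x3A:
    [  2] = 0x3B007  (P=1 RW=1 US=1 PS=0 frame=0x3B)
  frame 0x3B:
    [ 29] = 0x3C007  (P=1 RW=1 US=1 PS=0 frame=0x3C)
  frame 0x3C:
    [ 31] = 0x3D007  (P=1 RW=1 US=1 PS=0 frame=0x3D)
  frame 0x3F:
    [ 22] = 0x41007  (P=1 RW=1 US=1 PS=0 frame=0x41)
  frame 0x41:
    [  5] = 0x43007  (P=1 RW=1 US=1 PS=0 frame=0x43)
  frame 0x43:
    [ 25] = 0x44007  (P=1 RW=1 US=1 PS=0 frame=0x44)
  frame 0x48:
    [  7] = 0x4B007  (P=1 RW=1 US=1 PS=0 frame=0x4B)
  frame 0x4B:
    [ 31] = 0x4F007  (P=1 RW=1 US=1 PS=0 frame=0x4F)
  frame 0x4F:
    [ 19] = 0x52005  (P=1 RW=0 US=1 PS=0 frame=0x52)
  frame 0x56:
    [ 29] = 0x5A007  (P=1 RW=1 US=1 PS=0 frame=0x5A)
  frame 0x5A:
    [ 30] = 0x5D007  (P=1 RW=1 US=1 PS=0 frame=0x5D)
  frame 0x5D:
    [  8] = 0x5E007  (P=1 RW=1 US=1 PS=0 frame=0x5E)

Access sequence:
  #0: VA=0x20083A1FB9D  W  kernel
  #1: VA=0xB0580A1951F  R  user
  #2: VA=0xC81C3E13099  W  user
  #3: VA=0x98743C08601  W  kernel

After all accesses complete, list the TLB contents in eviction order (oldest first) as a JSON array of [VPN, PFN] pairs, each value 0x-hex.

Per-access translation:
#0 VA=0x20083A1FB9D (w,kernel):
  lvl0: tbl 0x36, slot 4 ⇒ 0x3A007 (P1/RW1/US1/PS0)
  lvl1: tbl 0x3A, slot 2 ⇒ 0x3B007 (P1/RW1/US1/PS0)
  lvl2: tbl 0x3B, slot 29 ⇒ 0x3C007 (P1/RW1/US1/PS0)
  lvl3: tbl 0x3C, slot 31 ⇒ 0x3D007 (P1/RW1/US1/PS0)
  → PA=0x3DB9D  (4 entries read)
#1 VA=0xB0580A1951F (r,user):
  lvl0: tbl 0x36, slot 22 ⇒ 0x3F007 (P1/RW1/US1/PS0)
  lvl1: tbl 0x3F, slot 22 ⇒ 0x41007 (P1/RW1/US1/PS0)
  lvl2: tbl 0x41, slot 5 ⇒ 0x43007 (P1/RW1/US1/PS0)
  lvl3: tbl 0x43, slot 25 ⇒ 0x44007 (P1/RW1/US1/PS0)
  → PA=0x4451F  (4 entries read)
#2 VA=0xC81C3E13099 (w,user):
  lvl0: tbl 0x36, slot 25 ⇒ 0x48007 (P1/RW1/US1/PS0)
  lvl1: tbl 0x48, slot 7 ⇒ 0x4B007 (P1/RW1/US1/PS0)
  lvl2: tbl 0x4B, slot 31 ⇒ 0x4F007 (P1/RW1/US1/PS0)
  lvl3: tbl 0x4F, slot 19 ⇒ 0x52005 (P1/RW0/US1/PS0)
  → PROTECTION_VIOLATION  (4 entries read)
#3 VA=0x98743C08601 (w,kernel):
  lvl0: tbl 0x36, slot 19 ⇒ 0x56007 (P1/RW1/US1/PS0)
  lvl1: tbl 0x56, slot 29 ⇒ 0x5A007 (P1/RW1/US1/PS0)
  lvl2: tbl 0x5A, slot 30 ⇒ 0x5D007 (P1/RW1/US1/PS0)
  lvl3: tbl 0x5D, slot 8 ⇒ 0x5E007 (P1/RW1/US1/PS0)
  → PA=0x5E601  (4 entries read)

TLB: [["0xB0580A19", "0x44"], ["0x98743C08", "0x5E"]]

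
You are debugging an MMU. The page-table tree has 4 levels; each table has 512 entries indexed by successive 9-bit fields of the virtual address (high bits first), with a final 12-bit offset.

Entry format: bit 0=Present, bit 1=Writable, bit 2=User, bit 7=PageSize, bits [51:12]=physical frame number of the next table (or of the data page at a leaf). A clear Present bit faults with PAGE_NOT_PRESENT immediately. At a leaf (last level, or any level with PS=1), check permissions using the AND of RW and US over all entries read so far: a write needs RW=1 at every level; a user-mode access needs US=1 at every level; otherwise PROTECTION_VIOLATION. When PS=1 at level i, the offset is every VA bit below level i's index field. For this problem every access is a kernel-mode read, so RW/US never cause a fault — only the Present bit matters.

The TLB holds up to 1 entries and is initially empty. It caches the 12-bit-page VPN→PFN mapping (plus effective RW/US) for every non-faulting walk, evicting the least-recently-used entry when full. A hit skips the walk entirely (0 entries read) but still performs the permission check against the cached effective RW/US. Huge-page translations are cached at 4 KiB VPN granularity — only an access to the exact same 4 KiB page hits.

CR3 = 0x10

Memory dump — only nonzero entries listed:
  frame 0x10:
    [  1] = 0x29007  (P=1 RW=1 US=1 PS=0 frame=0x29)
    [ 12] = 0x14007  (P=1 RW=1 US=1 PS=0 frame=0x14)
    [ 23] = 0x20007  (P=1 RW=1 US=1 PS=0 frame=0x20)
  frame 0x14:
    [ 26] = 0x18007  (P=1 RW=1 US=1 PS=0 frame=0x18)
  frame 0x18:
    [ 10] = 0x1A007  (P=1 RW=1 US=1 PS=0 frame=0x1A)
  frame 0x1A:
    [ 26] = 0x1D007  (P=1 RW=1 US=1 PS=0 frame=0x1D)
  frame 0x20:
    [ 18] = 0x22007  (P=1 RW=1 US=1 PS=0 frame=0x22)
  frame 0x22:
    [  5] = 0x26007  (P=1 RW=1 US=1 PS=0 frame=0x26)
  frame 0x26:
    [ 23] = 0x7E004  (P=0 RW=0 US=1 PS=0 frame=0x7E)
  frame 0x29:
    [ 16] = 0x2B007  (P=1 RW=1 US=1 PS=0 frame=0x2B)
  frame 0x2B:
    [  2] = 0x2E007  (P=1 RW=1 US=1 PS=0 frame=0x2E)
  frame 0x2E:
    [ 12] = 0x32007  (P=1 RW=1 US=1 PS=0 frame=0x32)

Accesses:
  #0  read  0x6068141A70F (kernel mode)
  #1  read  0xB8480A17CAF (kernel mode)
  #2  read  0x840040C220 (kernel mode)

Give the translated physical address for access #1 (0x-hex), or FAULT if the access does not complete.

Trace:
#0 VA=0x6068141A70F (r,kernel):
  lvl0: tbl 0x10, slot 12 ⇒ 0x14007 (P1/RW1/US1/PS0)
  lvl1: tbl 0x14, slot 26 ⇒ 0x18007 (P1/RW1/US1/PS0)
  lvl2: tbl 0x18, slot 10 ⇒ 0x1A007 (P1/RW1/US1/PS0)
  lvl3: tbl 0x1A, slot 26 ⇒ 0x1D007 (P1/RW1/US1/PS0)
  ⇒ phys 0x1D70F  [4 reads]
#1 VA=0xB8480A17CAF (r,kernel):
  lvl0: tbl 0x10, slot 23 ⇒ 0x20007 (P1/RW1/US1/PS0)
  lvl1: tbl 0x20, slot 18 ⇒ 0x22007 (P1/RW1/US1/PS0)
  lvl2: tbl 0x22, slot 5 ⇒ 0x26007 (P1/RW1/US1/PS0)
  lvl3: tbl 0x26, slot 23 ⇒ 0x7E004 (P0/RW0/US1/PS0)
  ✗ PAGE_NOT_PRESENT  [4 reads]
#2 VA=0x840040C220 (r,kernel):
  lvl0: tbl 0x10, slot 1 ⇒ 0x29007 (P1/RW1/US1/PS0)
  lvl1: tbl 0x29, slot 16 ⇒ 0x2B007 (P1/RW1/US1/PS0)
  lvl2: tbl 0x2B, slot 2 ⇒ 0x2E007 (P1/RW1/US1/PS0)
  lvl3: tbl 0x2E, slot 12 ⇒ 0x32007 (P1/RW1/US1/PS0)
  ⇒ phys 0x32220  [4 reads]

Access #1 PA: FAULT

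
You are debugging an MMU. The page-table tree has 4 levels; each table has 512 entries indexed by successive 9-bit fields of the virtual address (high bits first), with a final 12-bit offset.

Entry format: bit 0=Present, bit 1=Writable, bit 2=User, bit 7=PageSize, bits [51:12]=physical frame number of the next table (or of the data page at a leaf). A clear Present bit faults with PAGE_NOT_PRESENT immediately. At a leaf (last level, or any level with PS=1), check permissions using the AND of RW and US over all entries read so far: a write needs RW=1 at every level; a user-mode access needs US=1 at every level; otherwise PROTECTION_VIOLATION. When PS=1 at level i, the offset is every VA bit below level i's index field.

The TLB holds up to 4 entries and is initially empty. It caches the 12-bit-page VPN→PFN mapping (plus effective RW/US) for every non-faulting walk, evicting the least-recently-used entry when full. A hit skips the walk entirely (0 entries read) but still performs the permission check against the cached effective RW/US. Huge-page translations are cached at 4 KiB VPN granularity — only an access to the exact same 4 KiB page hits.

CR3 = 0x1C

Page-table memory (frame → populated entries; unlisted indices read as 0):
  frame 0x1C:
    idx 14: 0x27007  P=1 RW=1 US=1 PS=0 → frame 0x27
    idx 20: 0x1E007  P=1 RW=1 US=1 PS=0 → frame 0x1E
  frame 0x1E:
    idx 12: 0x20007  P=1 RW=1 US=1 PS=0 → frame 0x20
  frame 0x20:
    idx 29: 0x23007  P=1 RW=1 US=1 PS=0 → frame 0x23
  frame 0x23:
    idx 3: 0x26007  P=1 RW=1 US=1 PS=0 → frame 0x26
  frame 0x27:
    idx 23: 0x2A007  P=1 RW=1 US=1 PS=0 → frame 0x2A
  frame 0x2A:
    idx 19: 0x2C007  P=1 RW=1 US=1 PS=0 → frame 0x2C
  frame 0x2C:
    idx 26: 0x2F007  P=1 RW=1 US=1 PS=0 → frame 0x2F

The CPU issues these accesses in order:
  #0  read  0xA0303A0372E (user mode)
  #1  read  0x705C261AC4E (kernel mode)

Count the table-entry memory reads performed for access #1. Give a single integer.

Per-access translation:
#0 VA=0xA0303A0372E (r,user):
  L0 @0x1C[20] → 0x1E007  P=1,RW=1,US=1,PS=0
  L1 @0x1E[12] → 0x20007  P=1,RW=1,US=1,PS=0
  L2 @0x20[29] → 0x23007  P=1,RW=1,US=1,PS=0
  L3 @0x23[3] → 0x26007  P=1,RW=1,US=1,PS=0
  ✓ 0x2672E  — 4 lookups
#1 VA=0x705C261AC4E (r,kernel):
  L0 @0x1C[14] → 0x27007  P=1,RW=1,US=1,PS=0
  L1 @0x27[23] → 0x2A007  P=1,RW=1,US=1,PS=0
  L2 @0x2A[19] → 0x2C007  P=1,RW=1,US=1,PS=0
  L3 @0x2C[26] → 0x2F007  P=1,RW=1,US=1,PS=0
  ✓ 0x2FC4E  — 4 lookups

Entries read for #1: 4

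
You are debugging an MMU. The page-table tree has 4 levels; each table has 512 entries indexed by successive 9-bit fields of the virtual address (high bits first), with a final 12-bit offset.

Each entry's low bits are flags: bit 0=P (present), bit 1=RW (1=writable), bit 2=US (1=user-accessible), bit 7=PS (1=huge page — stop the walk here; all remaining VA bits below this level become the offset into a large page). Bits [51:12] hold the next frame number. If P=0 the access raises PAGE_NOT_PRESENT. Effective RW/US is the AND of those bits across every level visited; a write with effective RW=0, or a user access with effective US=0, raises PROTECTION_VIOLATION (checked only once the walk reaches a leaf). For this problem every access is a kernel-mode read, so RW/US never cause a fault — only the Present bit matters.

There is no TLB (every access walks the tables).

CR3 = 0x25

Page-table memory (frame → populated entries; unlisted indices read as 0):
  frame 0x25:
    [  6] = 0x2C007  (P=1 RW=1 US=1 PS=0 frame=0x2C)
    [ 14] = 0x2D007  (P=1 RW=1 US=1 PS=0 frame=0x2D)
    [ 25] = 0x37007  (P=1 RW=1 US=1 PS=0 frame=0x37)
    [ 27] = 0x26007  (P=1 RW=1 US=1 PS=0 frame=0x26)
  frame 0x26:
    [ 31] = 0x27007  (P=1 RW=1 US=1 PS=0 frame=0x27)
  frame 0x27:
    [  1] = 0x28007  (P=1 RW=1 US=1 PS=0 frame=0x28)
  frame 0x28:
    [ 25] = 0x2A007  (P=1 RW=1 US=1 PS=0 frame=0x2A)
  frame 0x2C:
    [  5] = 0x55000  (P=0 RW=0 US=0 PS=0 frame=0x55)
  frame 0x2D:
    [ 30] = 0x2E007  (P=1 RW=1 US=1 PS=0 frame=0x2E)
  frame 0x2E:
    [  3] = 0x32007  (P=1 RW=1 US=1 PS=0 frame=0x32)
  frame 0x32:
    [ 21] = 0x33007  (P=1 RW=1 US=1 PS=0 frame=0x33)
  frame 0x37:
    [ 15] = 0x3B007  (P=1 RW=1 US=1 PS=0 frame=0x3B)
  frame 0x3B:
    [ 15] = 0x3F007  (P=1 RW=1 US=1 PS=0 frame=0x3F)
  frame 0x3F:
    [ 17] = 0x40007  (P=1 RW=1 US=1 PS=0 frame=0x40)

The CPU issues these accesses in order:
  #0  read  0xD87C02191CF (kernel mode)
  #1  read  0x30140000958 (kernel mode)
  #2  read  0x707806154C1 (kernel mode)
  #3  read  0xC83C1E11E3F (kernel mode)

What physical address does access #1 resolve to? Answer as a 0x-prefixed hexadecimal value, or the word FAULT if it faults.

Walk each access:
#0 VA=0xD87C02191CF (r,kernel):
  L0: frame=0x25 idx=27 entry=0x26007 [P=1 RW=1 US=1 PS=0]
  L1: frame=0x26 idx=31 entry=0x27007 [P=1 RW=1 US=1 PS=0]
  L2: frame=0x27 idx=1 entry=0x28007 [P=1 RW=1 US=1 PS=0]
  L3: frame=0x28 idx=25 entry=0x2A007 [P=1 RW=1 US=1 PS=0]
  ⇒ phys 0x2A1CF  [4 reads]
#1 VA=0x30140000958 (r,kernel):
  L0: frame=0x25 idx=6 entry=0x2C007 [P=1 RW=1 US=1 PS=0]
  L1: frame=0x2C idx=5 entry=0x55000 [P=0 RW=0 US=0 PS=0]
  → PAGE_NOT_PRESENT  (2 entries read)
#2 VA=0x707806154C1 (r,kernel):
  L0: frame=0x25 idx=14 entry=0x2D007 [P=1 RW=1 US=1 PS=0]
  L1: frame=0x2D idx=30 entry=0x2E007 [P=1 RW=1 US=1 PS=0]
  L2: frame=0x2E idx=3 entry=0x32007 [P=1 RW=1 US=1 PS=0]
  L3: frame=0x32 idx=21 entry=0x33007 [P=1 RW=1 US=1 PS=0]
  ⇒ phys 0x334C1  [4 reads]
#3 VA=0xC83C1E11E3F (r,kernel):
  L0: frame=0x25 idx=25 entry=0x37007 [P=1 RW=1 US=1 PS=0]
  L1: frame=0x37 idx=15 entry=0x3B007 [P=1 RW=1 US=1 PS=0]
  L2: frame=0x3B idx=15 entry=0x3F007 [P=1 RW=1 US=1 PS=0]
  L3: frame=0x3F idx=17 entry=0x40007 [P=1 RW=1 US=1 PS=0]
  ⇒ phys 0x40E3F  [4 reads]

Access #1 PA: FAULT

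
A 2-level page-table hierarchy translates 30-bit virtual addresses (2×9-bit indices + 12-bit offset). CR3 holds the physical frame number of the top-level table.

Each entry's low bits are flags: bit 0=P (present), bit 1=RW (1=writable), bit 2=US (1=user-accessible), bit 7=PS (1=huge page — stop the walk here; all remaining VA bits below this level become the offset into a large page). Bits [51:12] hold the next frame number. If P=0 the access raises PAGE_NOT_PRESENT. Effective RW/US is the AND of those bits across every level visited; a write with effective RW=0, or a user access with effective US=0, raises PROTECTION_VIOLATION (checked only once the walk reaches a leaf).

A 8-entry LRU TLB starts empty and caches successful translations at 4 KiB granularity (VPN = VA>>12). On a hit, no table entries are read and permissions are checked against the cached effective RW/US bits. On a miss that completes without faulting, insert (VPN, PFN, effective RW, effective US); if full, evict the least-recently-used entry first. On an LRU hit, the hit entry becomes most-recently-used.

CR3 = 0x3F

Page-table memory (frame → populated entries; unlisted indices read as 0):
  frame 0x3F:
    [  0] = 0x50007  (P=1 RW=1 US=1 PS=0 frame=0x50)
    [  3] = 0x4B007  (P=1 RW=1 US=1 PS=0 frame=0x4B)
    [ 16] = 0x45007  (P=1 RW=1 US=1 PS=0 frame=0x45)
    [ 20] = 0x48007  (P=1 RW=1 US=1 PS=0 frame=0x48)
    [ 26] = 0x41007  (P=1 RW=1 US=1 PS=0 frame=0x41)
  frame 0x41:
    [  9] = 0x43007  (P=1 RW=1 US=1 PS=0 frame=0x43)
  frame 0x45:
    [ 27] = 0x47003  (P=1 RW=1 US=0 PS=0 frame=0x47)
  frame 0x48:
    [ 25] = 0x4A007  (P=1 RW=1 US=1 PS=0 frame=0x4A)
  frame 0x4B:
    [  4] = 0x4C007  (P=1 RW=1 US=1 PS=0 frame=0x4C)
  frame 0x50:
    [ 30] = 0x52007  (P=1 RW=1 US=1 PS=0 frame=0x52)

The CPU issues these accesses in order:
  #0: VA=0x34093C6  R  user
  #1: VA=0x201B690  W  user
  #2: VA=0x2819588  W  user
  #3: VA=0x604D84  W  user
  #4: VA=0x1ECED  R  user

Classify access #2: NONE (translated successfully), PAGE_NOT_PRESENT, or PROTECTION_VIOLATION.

Per-access translation:
#0 VA=0x34093C6 (r,user):
  lvl0: tbl 0x3F, slot 26 ⇒ 0x41007 (P1/RW1/US1/PS0)
  lvl1: tbl 0x41, slot 9 ⇒ 0x43007 (P1/RW1/US1/PS0)
  → PA=0x433C6  (2 entries read)
#1 VA=0x201B690 (w,user):
  lvl0: tbl 0x3F, slot 16 ⇒ 0x45007 (P1/RW1/US1/PS0)
  lvl1: tbl 0x45, slot 27 ⇒ 0x47003 (P1/RW1/US0/PS0)
  ✗ PROTECTION_VIOLATION  [2 reads]
#2 VA=0x2819588 (w,user):
  lvl0: tbl 0x3F, slot 20 ⇒ 0x48007 (P1/RW1/US1/PS0)
  lvl1: tbl 0x48, slot 25 ⇒ 0x4A007 (P1/RW1/US1/PS0)
  → PA=0x4A588  (2 entries read)
#3 VA=0x604D84 (w,user):
  lvl0: tbl 0x3F, slot 3 ⇒ 0x4B007 (P1/RW1/US1/PS0)
  lvl1: tbl 0x4B, slot 4 ⇒ 0x4C007 (P1/RW1/US1/PS0)
  → PA=0x4CD84  (2 entries read)
#4 VA=0x1ECED (r,user):
  lvl0: tbl 0x3F, slot 0 ⇒ 0x50007 (P1/RW1/US1/PS0)
  lvl1: tbl 0x50, slot 30 ⇒ 0x52007 (P1/RW1/US1/PS0)
  → PA=0x52CED  (2 entries read)

Access #2 fault: NONE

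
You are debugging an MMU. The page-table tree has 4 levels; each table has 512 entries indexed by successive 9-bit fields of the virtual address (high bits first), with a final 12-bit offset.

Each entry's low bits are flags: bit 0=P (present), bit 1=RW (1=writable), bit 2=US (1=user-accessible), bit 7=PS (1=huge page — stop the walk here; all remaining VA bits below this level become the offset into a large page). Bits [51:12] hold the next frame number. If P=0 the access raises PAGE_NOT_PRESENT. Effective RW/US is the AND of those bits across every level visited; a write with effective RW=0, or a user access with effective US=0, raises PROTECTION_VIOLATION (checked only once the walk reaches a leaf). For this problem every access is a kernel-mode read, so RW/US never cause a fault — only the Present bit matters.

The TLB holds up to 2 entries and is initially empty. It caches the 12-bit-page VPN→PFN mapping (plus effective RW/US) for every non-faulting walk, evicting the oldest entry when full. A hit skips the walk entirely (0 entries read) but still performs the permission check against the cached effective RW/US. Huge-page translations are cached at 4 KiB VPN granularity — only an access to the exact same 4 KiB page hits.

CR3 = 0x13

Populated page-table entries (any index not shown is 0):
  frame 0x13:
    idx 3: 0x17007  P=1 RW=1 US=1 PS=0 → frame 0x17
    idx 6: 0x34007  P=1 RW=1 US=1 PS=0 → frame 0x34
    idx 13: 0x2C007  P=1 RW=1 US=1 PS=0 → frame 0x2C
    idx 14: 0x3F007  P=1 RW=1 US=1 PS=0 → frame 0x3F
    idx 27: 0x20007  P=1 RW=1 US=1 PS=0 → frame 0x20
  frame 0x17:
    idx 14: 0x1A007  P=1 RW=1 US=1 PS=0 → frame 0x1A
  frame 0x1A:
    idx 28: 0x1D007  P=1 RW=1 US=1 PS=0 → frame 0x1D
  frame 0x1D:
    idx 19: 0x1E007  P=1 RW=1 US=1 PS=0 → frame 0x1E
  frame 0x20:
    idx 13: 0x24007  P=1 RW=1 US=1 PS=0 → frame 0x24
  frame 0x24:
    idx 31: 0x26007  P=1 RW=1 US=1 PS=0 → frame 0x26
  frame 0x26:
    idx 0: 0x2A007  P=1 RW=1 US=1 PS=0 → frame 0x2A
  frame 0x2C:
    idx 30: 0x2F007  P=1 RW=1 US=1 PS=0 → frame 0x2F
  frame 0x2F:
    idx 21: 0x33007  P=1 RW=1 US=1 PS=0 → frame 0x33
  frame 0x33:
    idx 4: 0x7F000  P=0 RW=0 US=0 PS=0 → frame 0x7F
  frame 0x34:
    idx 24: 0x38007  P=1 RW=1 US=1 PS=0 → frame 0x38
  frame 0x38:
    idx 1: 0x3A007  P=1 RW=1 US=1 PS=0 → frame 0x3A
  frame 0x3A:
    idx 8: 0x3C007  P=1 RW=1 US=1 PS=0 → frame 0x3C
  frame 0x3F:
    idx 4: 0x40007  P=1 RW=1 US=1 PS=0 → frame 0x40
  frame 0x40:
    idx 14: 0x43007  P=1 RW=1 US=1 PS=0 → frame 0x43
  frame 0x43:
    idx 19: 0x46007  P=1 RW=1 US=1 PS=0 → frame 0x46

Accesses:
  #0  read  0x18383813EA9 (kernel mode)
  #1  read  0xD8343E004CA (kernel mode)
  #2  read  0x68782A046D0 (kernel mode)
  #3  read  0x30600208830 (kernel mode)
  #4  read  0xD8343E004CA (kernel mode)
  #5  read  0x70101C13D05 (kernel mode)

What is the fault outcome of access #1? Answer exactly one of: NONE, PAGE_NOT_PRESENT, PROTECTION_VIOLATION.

Per-access translation:
#0 VA=0x18383813EA9 (r,kernel):
  L0 @0x13[3] → 0x17007  P=1,RW=1,US=1,PS=0
  L1 @0x17[14] → 0x1A007  P=1,RW=1,US=1,PS=0
  L2 @0x1A[28] → 0x1D007  P=1,RW=1,US=1,PS=0
  L3 @0x1D[19] → 0x1E007  P=1,RW=1,US=1,PS=0
  → PA=0x1EEA9  (4 entries read)
#1 VA=0xD8343E004CA (r,kernel):
  L0 @0x13[27] → 0x20007  P=1,RW=1,US=1,PS=0
  L1 @0x20[13] → 0x24007  P=1,RW=1,US=1,PS=0
  L2 @0x24[31] → 0x26007  P=1,RW=1,US=1,PS=0
  L3 @0x26[0] → 0x2A007  P=1,RW=1,US=1,PS=0
  → PA=0x2A4CA  (4 entries read)
#2 VA=0x68782A046D0 (r,kernel):
  L0 @0x13[13] → 0x2C007  P=1,RW=1,US=1,PS=0
  L1 @0x2C[30] → 0x2F007  P=1,RW=1,US=1,PS=0
  L2 @0x2F[21] → 0x33007  P=1,RW=1,US=1,PS=0
  L3 @0x33[4] → 0x7F000  P=0,RW=0,US=0,PS=0
  ⇒ fault: PAGE_NOT_PRESENT  — 4 lookups
#3 VA=0x30600208830 (r,kernel):
  L0 @0x13[6] → 0x34007  P=1,RW=1,US=1,PS=0
  L1 @0x34[24] → 0x38007  P=1,RW=1,US=1,PS=0
  L2 @0x38[1] → 0x3A007  P=1,RW=1,US=1,PS=0
  L3 @0x3A[8] → 0x3C007  P=1,RW=1,US=1,PS=0
  → PA=0x3C830  (4 entries read)
#4 VA=0xD8343E004CA (r,kernel):
  TLB hit vpn=0xD8343E00 → PA=0x2A4CA
#5 VA=0x70101C13D05 (r,kernel):
  L0 @0x13[14] → 0x3F007  P=1,RW=1,US=1,PS=0
  L1 @0x3F[4] → 0x40007  P=1,RW=1,US=1,PS=0
  L2 @0x40[14] → 0x43007  P=1,RW=1,US=1,PS=0
  L3 @0x43[19] → 0x46007  P=1,RW=1,US=1,PS=0
  → PA=0x46D05  (4 entries read)

Access #1 fault: NONE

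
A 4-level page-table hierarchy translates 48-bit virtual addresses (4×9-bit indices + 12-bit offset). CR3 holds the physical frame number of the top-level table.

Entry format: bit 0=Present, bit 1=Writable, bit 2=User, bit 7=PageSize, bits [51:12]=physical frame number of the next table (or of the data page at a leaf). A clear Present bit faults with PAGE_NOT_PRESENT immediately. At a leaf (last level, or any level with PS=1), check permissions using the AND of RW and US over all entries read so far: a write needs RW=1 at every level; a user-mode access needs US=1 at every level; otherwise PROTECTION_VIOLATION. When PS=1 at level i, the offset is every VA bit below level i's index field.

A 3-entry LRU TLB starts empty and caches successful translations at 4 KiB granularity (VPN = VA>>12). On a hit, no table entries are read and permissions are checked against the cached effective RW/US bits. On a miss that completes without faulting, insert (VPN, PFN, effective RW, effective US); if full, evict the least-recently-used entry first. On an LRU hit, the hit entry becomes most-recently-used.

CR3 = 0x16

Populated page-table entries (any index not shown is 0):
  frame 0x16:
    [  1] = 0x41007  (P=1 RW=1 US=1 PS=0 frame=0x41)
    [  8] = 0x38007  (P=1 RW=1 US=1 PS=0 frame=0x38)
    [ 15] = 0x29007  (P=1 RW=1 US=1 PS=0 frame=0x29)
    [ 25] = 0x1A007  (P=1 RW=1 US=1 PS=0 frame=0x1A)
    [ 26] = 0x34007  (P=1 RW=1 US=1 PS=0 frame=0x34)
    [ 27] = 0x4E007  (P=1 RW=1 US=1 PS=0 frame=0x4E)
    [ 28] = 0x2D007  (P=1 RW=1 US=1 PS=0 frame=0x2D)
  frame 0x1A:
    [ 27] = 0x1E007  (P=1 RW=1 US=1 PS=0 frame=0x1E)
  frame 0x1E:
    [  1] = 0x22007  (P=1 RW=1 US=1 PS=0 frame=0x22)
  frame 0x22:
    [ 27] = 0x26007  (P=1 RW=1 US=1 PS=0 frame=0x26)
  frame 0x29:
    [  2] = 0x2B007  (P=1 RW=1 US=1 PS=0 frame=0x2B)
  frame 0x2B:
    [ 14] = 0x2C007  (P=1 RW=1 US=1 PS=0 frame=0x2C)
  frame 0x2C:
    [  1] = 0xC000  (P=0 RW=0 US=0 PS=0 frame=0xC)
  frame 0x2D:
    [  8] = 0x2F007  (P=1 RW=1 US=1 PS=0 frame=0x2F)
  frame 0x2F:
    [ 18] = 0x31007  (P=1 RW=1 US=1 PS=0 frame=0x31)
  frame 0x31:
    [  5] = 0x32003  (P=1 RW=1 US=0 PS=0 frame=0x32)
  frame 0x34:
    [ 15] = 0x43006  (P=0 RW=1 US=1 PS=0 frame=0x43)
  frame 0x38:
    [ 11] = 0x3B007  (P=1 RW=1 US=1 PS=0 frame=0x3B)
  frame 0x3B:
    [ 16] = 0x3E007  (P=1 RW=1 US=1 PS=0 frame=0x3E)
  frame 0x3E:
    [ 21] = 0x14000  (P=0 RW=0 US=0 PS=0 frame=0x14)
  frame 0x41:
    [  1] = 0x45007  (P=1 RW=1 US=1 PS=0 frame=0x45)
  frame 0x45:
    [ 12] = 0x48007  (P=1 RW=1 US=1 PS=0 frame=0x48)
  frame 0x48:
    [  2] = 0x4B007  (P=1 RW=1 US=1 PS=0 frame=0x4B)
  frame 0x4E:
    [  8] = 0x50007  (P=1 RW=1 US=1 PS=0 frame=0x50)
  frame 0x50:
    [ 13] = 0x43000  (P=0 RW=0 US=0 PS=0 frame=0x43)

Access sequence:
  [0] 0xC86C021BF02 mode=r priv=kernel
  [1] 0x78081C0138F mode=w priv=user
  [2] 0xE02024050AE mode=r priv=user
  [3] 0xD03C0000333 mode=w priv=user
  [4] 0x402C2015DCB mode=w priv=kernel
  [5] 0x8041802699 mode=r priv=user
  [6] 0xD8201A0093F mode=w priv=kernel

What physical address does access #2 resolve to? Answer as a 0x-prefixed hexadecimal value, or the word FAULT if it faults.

Walk each access:
#0 VA=0xC86C021BF02 (r,kernel):
  [0] read 0x16 idx=25: raw=0x1A007 flags P=1 W=1 U=1 S=0
  [1] read 0x1A idx=27: raw=0x1E007 flags P=1 W=1 U=1 S=0
  [2] read 0x1E idx=1: raw=0x22007 flags P=1 W=1 U=1 S=0
  [3] read 0x22 idx=27: raw=0x26007 flags P=1 W=1 U=1 S=0
  ✓ 0x26F02  — 4 lookups
#1 VA=0x78081C0138F (w,user):
  [0] read 0x16 idx=15: raw=0x29007 flags P=1 W=1 U=1 S=0
  [1] read 0x29 idx=2: raw=0x2B007 flags P=1 W=1 U=1 S=0
  [2] read 0x2B idx=14: raw=0x2C007 flags P=1 W=1 U=1 S=0
  [3] read 0x2C idx=1: raw=0xC000 flags P=0 W=0 U=0 S=0
  ⇒ fault: PAGE_NOT_PRESENT  — 4 lookups
#2 VA=0xE02024050AE (r,user):
  [0] read 0x16 idx=28: raw=0x2D007 flags P=1 W=1 U=1 S=0
  [1] read 0x2D idx=8: raw=0x2F007 flags P=1 W=1 U=1 S=0
  [2] read 0x2F idx=18: raw=0x31007 flags P=1 W=1 U=1 S=0
  [3] read 0x31 idx=5: raw=0x32003 flags P=1 W=1 U=0 S=0
  ⇒ fault: PROTECTION_VIOLATION  — 4 lookups
#3 VA=0xD03C0000333 (w,user):
  [0] read 0x16 idx=26: raw=0x34007 flags P=1 W=1 U=1 S=0
  [1] read 0x34 idx=15: raw=0x43006 flags P=0 W=1 U=1 S=0
  ⇒ fault: PAGE_NOT_PRESENT  — 2 lookups
#4 VA=0x402C2015DCB (w,kernel):
  [0] read 0x16 idx=8: raw=0x38007 flags P=1 W=1 U=1 S=0
  [1] read 0x38 idx=11: raw=0x3B007 flags P=1 W=1 U=1 S=0
  [2] read 0x3B idx=16: raw=0x3E007 flags P=1 W=1 U=1 S=0
  [3] read 0x3E idx=21: raw=0x14000 flags P=0 W=0 U=0 S=0
  ⇒ fault: PAGE_NOT_PRESENT  — 4 lookups
#5 VA=0x8041802699 (r,user):
  [0] read 0x16 idx=1: raw=0x41007 flags P=1 W=1 U=1 S=0
  [1] read 0x41 idx=1: raw=0x45007 flags P=1 W=1 U=1 S=0
  [2] read 0x45 idx=12: raw=0x48007 flags P=1 W=1 U=1 S=0
  [3] read 0x48 idx=2: raw=0x4B007 flags P=1 W=1 U=1 S=0
  ✓ 0x4B699  — 4 lookups
#6 VA=0xD8201A0093F (w,kernel):
  [0] read 0x16 idx=27: raw=0x4E007 flags P=1 W=1 U=1 S=0
  [1] read 0x4E idx=8: raw=0x50007 flags P=1 W=1 U=1 S=0
  [2] read 0x50 idx=13: raw=0x43000 flags P=0 W=0 U=0 S=0
  ⇒ fault: PAGE_NOT_PRESENT  — 3 lookups

Access #2 PA: FAULT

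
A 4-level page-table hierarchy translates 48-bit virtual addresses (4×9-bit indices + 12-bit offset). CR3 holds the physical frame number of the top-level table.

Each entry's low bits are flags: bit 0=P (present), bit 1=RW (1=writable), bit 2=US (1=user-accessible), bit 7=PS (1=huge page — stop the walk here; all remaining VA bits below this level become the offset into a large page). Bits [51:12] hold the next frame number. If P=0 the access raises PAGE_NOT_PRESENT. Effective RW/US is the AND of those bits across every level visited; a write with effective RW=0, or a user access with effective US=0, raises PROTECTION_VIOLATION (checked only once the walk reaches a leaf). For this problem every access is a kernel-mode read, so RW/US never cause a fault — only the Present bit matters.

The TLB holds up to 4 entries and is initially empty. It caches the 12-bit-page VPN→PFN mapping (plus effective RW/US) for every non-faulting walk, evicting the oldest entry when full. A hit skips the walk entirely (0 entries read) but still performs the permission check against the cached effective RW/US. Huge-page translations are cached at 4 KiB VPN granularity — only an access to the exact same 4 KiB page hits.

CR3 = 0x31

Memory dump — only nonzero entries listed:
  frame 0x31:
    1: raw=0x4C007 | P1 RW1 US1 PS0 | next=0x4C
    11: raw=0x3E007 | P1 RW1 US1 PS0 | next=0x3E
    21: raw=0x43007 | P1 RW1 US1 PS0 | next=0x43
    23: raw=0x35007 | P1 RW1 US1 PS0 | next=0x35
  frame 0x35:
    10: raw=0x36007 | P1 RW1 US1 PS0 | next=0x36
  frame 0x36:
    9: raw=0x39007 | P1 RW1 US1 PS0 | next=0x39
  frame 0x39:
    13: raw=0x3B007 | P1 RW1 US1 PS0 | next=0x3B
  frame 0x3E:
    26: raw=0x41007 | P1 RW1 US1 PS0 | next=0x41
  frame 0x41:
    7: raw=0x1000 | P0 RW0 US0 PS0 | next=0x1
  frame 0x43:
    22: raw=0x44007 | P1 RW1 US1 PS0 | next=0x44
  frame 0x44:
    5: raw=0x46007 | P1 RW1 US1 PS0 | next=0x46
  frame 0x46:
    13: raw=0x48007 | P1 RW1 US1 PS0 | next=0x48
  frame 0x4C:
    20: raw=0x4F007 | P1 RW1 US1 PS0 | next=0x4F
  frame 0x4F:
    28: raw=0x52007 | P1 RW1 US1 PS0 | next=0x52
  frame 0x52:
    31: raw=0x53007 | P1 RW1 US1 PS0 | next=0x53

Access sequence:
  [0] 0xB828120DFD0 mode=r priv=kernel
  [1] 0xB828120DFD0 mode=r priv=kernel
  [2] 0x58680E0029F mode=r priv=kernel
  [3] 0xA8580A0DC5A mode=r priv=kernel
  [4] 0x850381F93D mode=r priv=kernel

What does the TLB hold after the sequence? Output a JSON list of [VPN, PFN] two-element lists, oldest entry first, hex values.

Per-access translation:
#0 VA=0xB828120DFD0 (r,kernel):
  L0: frame=0x31 idx=23 entry=0x35007 [P=1 RW=1 US=1 PS=0]
  L1: frame=0x35 idx=10 entry=0x36007 [P=1 RW=1 US=1 PS=0]
  L2: frame=0x36 idx=9 entry=0x39007 [P=1 RW=1 US=1 PS=0]
  L3: frame=0x39 idx=13 entry=0x3B007 [P=1 RW=1 US=1 PS=0]
  ✓ 0x3BFD0  — 4 lookups
#1 VA=0xB828120DFD0 (r,kernel):
  TLB hit vpn=0xB828120D → PA=0x3BFD0
#2 VA=0x58680E0029F (r,kernel):
  L0: frame=0x31 idx=11 entry=0x3E007 [P=1 RW=1 US=1 PS=0]
  L1: frame=0x3E idx=26 entry=0x41007 [P=1 RW=1 US=1 PS=0]
  L2: frame=0x41 idx=7 entry=0x1000 [P=0 RW=0 US=0 PS=0]
  ✗ PAGE_NOT_PRESENT  [3 reads]
#3 VA=0xA8580A0DC5A (r,kernel):
  L0: frame=0x31 idx=21 entry=0x43007 [P=1 RW=1 US=1 PS=0]
  L1: frame=0x43 idx=22 entry=0x44007 [P=1 RW=1 US=1 PS=0]
  L2: frame=0x44 idx=5 entry=0x46007 [P=1 RW=1 US=1 PS=0]
  L3: frame=0x46 idx=13 entry=0x48007 [P=1 RW=1 US=1 PS=0]
  ✓ 0x48C5A  — 4 lookups
#4 VA=0x850381F93D (r,kernel):
  L0: frame=0x31 idx=1 entry=0x4C007 [P=1 RW=1 US=1 PS=0]
  L1: frame=0x4C idx=20 entry=0x4F007 [P=1 RW=1 US=1 PS=0]
  L2: frame=0x4F idx=28 entry=0x52007 [P=1 RW=1 US=1 PS=0]
  L3: frame=0x52 idx=31 entry=0x53007 [P=1 RW=1 US=1 PS=0]
  ✓ 0x5393D  — 4 lookups

TLB: [["0xB828120D", "0x3B"], ["0xA8580A0D", "0x48"], ["0x850381F", "0x53"]]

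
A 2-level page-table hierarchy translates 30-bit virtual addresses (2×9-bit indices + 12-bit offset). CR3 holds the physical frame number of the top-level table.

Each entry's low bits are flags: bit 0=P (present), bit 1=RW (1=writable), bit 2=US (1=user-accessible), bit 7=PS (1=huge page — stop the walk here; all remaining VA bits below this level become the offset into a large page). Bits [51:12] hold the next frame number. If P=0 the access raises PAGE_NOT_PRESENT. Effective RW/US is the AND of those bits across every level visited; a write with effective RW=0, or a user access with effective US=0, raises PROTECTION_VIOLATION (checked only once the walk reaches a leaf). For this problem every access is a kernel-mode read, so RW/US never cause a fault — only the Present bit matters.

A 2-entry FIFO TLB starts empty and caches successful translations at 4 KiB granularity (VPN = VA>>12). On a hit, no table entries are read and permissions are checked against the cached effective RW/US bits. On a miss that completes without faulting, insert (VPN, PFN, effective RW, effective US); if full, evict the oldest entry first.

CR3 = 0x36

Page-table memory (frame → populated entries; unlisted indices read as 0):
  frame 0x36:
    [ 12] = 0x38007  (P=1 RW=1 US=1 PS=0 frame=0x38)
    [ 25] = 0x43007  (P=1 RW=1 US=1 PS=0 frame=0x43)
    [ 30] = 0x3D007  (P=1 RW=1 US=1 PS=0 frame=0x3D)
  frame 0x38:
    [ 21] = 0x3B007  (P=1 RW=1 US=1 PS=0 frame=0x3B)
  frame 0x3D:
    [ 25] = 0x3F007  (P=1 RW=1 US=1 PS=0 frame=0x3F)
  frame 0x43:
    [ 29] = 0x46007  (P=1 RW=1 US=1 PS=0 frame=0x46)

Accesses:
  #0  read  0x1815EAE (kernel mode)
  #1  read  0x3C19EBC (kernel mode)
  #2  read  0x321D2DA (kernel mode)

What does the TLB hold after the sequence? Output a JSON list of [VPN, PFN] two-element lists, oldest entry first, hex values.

Per-access translation:
#0 VA=0x1815EAE (r,kernel):
  L0 @0x36[12] → 0x38007  P=1,RW=1,US=1,PS=0
  L1 @0x38[21] → 0x3B007  P=1,RW=1,US=1,PS=0
  → PA=0x3BEAE  (2 entries read)
#1 VA=0x3C19EBC (r,kernel):
  L0 @0x36[30] → 0x3D007  P=1,RW=1,US=1,PS=0
  L1 @0x3D[25] → 0x3F007  P=1,RW=1,US=1,PS=0
  → PA=0x3FEBC  (2 entries read)
#2 VA=0x321D2DA (r,kernel):
  L0 @0x36[25] → 0x43007  P=1,RW=1,US=1,PS=0
  L1 @0x43[29] → 0x46007  P=1,RW=1,US=1,PS=0
  → PA=0x462DA  (2 entries read)

TLB: [["0x3C19", "0x3F"], ["0x321D", "0x46"]]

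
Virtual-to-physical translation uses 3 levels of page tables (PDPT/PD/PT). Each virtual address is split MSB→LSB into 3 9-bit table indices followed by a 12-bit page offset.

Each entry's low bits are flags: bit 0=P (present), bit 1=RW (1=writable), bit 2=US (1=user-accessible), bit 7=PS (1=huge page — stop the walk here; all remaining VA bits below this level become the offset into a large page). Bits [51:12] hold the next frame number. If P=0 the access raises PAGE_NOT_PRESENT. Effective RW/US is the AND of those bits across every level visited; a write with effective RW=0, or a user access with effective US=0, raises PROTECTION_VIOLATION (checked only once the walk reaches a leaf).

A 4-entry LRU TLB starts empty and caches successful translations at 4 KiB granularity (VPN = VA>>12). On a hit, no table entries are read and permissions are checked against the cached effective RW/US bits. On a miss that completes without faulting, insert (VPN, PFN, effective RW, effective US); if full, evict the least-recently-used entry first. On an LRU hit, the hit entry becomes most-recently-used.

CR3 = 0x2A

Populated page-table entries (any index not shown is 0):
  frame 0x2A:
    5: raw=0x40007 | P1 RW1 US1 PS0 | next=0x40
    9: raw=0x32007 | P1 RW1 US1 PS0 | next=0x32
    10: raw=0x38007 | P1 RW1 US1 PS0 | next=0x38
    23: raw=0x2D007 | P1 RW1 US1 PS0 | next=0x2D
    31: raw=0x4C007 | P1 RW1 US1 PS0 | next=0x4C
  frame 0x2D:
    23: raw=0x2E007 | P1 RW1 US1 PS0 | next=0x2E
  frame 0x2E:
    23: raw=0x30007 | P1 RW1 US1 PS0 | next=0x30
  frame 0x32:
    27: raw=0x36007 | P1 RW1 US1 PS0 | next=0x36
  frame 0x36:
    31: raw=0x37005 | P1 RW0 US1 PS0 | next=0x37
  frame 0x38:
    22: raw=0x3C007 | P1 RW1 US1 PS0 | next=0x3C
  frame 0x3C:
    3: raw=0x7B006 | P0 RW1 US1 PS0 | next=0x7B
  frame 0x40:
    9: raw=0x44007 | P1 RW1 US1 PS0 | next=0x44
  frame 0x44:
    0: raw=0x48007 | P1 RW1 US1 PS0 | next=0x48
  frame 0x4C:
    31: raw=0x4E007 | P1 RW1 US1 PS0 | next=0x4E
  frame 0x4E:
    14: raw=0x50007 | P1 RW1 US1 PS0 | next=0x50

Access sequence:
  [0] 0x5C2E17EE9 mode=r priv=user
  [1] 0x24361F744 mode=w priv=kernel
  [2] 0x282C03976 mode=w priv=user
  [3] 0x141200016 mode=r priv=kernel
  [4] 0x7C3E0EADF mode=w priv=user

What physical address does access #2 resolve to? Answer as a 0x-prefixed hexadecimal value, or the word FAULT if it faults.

Per-access translation:
#0 VA=0x5C2E17EE9 (r,user):
  lvl0: tbl 0x2A, slot 23 ⇒ 0x2D007 (P1/RW1/US1/PS0)
  lvl1: tbl 0x2D, slot 23 ⇒ 0x2E007 (P1/RW1/US1/PS0)
  lvl2: tbl 0x2E, slot 23 ⇒ 0x30007 (P1/RW1/US1/PS0)
  → PA=0x30EE9  (3 entries read)
#1 VA=0x24361F744 (w,kernel):
  lvl0: tbl 0x2A, slot 9 ⇒ 0x32007 (P1/RW1/US1/PS0)
  lvl1: tbl 0x32, slot 27 ⇒ 0x36007 (P1/RW1/US1/PS0)
  lvl2: tbl 0x36, slot 31 ⇒ 0x37005 (P1/RW0/US1/PS0)
  ✗ PROTECTION_VIOLATION  [3 reads]
#2 VA=0x282C03976 (w,user):
  lvl0: tbl 0x2A, slot 10 ⇒ 0x38007 (P1/RW1/US1/PS0)
  lvl1: tbl 0x38, slot 22 ⇒ 0x3C007 (P1/RW1/US1/PS0)
  lvl2: tbl 0x3C, slot 3 ⇒ 0x7B006 (P0/RW1/US1/PS0)
  ✗ PAGE_NOT_PRESENT  [3 reads]
#3 VA=0x141200016 (r,kernel):
  lvl0: tbl 0x2A, slot 5 ⇒ 0x40007 (P1/RW1/US1/PS0)
  lvl1: tbl 0x40, slot 9 ⇒ 0x44007 (P1/RW1/US1/PS0)
  lvl2: tbl 0x44, slot 0 ⇒ 0x48007 (P1/RW1/US1/PS0)
  → PA=0x48016  (3 entries read)
#4 VA=0x7C3E0EADF (w,user):
  lvl0: tbl 0x2A, slot 31 ⇒ 0x4C007 (P1/RW1/US1/PS0)
  lvl1: tbl 0x4C, slot 31 ⇒ 0x4E007 (P1/RW1/US1/PS0)
  lvl2: tbl 0x4E, slot 14 ⇒ 0x50007 (P1/RW1/US1/PS0)
  → PA=0x50ADF  (3 entries read)

Access #2 PA: FAULT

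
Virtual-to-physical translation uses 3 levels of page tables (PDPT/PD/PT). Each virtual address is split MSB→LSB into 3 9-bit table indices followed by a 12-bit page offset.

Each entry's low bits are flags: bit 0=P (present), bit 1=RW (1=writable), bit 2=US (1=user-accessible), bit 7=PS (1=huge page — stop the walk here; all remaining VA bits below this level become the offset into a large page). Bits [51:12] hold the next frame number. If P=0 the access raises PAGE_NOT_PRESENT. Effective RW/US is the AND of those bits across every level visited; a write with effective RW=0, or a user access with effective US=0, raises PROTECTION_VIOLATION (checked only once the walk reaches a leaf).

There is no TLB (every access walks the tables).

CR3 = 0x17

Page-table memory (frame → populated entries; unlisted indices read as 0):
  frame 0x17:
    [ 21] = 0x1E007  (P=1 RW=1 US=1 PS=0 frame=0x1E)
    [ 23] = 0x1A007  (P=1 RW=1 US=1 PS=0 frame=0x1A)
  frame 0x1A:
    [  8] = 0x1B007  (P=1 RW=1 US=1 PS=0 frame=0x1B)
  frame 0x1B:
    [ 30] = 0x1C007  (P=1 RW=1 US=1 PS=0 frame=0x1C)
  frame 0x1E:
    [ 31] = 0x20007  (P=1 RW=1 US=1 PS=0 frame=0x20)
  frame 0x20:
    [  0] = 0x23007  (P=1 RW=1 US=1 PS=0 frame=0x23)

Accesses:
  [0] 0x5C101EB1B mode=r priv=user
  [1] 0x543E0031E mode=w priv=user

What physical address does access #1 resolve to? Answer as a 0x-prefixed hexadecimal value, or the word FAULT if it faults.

Trace:
#0 VA=0x5C101EB1B (r,user):
  lvl0: tbl 0x17, slot 23 ⇒ 0x1A007 (P1/RW1/US1/PS0)
  lvl1: tbl 0x1A, slot 8 ⇒ 0x1B007 (P1/RW1/US1/PS0)
  lvl2: tbl 0x1B, slot 30 ⇒ 0x1C007 (P1/RW1/US1/PS0)
  → PA=0x1CB1B  (3 entries read)
#1 VA=0x543E0031E (w,user):
  lvl0: tbl 0x17, slot 21 ⇒ 0x1E007 (P1/RW1/US1/PS0)
  lvl1: tbl 0x1E, slot 31 ⇒ 0x20007 (P1/RW1/US1/PS0)
  lvl2: tbl 0x20, slot 0 ⇒ 0x23007 (P1/RW1/US1/PS0)
  → PA=0x2331E  (3 entries read)

Access #1 PA: 0x2331E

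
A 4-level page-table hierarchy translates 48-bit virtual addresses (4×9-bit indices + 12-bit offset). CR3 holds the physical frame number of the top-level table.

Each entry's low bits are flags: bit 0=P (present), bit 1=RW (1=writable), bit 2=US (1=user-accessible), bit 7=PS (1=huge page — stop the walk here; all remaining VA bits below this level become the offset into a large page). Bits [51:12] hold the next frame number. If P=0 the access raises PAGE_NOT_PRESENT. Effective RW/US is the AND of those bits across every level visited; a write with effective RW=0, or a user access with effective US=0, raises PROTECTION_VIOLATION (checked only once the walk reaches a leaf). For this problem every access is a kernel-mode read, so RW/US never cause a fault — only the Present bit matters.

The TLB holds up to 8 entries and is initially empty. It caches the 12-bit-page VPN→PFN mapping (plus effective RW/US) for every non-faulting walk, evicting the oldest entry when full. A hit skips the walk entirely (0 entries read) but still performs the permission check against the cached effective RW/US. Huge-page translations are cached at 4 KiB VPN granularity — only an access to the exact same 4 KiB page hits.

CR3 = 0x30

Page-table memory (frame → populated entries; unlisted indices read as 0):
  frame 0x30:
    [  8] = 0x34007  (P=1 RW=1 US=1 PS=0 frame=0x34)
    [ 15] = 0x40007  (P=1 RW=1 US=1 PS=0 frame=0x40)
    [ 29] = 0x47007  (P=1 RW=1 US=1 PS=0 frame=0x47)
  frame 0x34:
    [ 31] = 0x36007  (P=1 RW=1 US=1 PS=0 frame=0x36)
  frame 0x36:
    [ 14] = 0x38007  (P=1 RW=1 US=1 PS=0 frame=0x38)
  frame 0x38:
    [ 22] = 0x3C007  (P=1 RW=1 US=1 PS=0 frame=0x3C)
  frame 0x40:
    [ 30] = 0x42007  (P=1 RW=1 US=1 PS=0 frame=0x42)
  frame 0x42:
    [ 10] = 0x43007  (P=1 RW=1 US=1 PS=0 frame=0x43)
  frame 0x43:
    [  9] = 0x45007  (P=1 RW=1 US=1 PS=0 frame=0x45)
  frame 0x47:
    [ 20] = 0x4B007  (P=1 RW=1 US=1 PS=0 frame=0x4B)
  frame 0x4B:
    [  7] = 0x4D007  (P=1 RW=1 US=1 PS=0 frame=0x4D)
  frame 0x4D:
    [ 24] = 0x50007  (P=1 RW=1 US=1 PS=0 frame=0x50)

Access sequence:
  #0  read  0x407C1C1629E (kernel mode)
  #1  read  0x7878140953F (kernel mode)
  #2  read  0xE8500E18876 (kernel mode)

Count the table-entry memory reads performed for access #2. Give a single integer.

Walk each access:
#0 VA=0x407C1C1629E (r,kernel):
  [0] read 0x30 idx=8: raw=0x34007 flags P=1 W=1 U=1 S=0
  [1] read 0x34 idx=31: raw=0x36007 flags P=1 W=1 U=1 S=0
  [2] read 0x36 idx=14: raw=0x38007 flags P=1 W=1 U=1 S=0
  [3] read 0x38 idx=22: raw=0x3C007 flags P=1 W=1 U=1 S=0
  → PA=0x3C29E  (4 entries read)
#1 VA=0x7878140953F (r,kernel):
  [0] read 0x30 idx=15: raw=0x40007 flags P=1 W=1 U=1 S=0
  [1] read 0x40 idx=30: raw=0x42007 flags P=1 W=1 U=1 S=0
  [2] read 0x42 idx=10: raw=0x43007 flags P=1 W=1 U=1 S=0
  [3] read 0x43 idx=9: raw=0x45007 flags P=1 W=1 U=1 S=0
  → PA=0x4553F  (4 entries read)
#2 VA=0xE8500E18876 (r,kernel):
  [0] read 0x30 idx=29: raw=0x47007 flags P=1 W=1 U=1 S=0
  [1] read 0x47 idx=20: raw=0x4B007 flags P=1 W=1 U=1 S=0
  [2] read 0x4B idx=7: raw=0x4D007 flags P=1 W=1 U=1 S=0
  [3] read 0x4D idx=24: raw=0x50007 flags P=1 W=1 U=1 S=0
  → PA=0x50876  (4 entries read)

Entries read for #2: 4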